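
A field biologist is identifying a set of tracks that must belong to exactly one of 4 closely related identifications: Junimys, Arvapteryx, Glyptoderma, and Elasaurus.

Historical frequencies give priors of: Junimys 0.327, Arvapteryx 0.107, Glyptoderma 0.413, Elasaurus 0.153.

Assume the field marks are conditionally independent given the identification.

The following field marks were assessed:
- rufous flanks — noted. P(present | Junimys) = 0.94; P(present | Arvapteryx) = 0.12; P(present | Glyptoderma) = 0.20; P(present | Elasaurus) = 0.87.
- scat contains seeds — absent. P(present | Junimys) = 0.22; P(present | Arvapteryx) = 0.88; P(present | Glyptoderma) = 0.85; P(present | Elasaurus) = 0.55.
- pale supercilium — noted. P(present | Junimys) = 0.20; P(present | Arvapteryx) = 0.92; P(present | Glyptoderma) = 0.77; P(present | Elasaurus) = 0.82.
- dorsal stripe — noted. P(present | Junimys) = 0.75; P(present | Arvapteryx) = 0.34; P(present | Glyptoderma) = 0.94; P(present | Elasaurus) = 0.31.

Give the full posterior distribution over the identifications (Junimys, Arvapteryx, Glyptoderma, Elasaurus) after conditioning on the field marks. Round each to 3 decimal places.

Multiply each prior by the joint likelihood of the field mark pattern (using 1 − P(present | H) for each absent field mark):
  Junimys: 0.327 × 0.94 × (1 − 0.22) × 0.20 × 0.75 = 0.035963
  Arvapteryx: 0.107 × 0.12 × (1 − 0.88) × 0.92 × 0.34 = 0.00048196
  Glyptoderma: 0.413 × 0.20 × (1 − 0.85) × 0.77 × 0.94 = 0.0089679
  Elasaurus: 0.153 × 0.87 × (1 − 0.55) × 0.82 × 0.31 = 0.015226
Normalizing constant Z = 0.035963 + 0.00048196 + 0.0089679 + 0.015226 = 0.06064.
P(Junimys | evidence) = 0.035963 / 0.06064 ≈ 0.593
P(Arvapteryx | evidence) = 0.00048196 / 0.06064 ≈ 0.008
P(Glyptoderma | evidence) = 0.0089679 / 0.06064 ≈ 0.148
P(Elasaurus | evidence) = 0.015226 / 0.06064 ≈ 0.251

0.593, 0.008, 0.148, 0.251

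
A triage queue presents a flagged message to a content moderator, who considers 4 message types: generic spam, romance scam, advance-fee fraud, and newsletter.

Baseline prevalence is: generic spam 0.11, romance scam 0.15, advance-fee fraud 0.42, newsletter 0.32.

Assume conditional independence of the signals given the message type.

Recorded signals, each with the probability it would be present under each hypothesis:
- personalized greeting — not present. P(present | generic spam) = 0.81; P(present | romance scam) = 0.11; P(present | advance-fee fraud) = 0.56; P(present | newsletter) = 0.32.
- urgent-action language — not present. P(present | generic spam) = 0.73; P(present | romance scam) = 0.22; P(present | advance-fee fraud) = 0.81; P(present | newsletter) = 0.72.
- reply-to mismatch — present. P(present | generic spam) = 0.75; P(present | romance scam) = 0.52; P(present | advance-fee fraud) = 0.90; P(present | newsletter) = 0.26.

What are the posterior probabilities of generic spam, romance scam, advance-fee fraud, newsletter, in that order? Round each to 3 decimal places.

By Bayes' rule with conditional independence, the unnormalized weight for each hypothesis is prior × ∏ likelihoods (using 1 − P(present | H) for each absent signal):
  generic spam: 0.11 × (1 − 0.81) × (1 − 0.73) × 0.75 = 0.0042322
  romance scam: 0.15 × (1 − 0.11) × (1 − 0.22) × 0.52 = 0.054148
  advance-fee fraud: 0.42 × (1 − 0.56) × (1 − 0.81) × 0.90 = 0.031601
  newsletter: 0.32 × (1 − 0.32) × (1 − 0.72) × 0.26 = 0.015841
The unnormalized weights sum to 0.10582.
P(generic spam | evidence) = 0.0042322 / 0.10582 ≈ 0.040
P(romance scam | evidence) = 0.054148 / 0.10582 ≈ 0.512
P(advance-fee fraud | evidence) = 0.031601 / 0.10582 ≈ 0.299
P(newsletter | evidence) = 0.015841 / 0.10582 ≈ 0.150

0.040, 0.512, 0.299, 0.150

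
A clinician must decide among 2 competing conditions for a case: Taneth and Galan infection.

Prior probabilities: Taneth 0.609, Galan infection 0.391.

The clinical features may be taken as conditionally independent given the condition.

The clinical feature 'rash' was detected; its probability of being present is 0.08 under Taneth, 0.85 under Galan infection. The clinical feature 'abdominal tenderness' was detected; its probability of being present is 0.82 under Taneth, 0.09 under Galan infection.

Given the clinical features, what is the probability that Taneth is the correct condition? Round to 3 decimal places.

By Bayes' rule with conditional independence, the unnormalized weight for each hypothesis is prior × ∏ likelihoods:
  Taneth: 0.609 × 0.08 × 0.82 = 0.03995
  Galan infection: 0.391 × 0.85 × 0.09 = 0.029911
Normalizing constant Z = 0.03995 + 0.029911 = 0.069862.
P(Taneth | evidence) = 0.03995 / 0.069862 ≈ 0.572.

0.572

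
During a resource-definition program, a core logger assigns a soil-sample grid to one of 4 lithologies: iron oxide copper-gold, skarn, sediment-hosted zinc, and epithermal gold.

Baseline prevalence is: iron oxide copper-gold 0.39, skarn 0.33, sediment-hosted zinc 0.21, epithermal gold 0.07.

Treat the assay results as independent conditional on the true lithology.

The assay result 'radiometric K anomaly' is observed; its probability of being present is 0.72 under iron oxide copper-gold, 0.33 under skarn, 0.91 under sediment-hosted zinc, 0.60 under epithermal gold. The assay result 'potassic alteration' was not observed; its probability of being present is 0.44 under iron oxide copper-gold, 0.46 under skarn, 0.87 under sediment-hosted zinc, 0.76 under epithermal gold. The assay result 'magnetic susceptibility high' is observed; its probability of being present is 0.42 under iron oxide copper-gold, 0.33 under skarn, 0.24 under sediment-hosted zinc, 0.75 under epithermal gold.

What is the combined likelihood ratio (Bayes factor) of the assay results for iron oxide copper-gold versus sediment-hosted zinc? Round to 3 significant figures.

5.96

Joint likelihood of the assay result pattern under each hypothesis (using 1 − P(present | H) for each absent assay result):
  iron oxide copper-gold: 0.72 × (1 − 0.44) × 0.42 = 0.16934
  sediment-hosted zinc: 0.91 × (1 − 0.87) × 0.24 = 0.028392
Bayes factor = 0.16934 / 0.028392 ≈ 5.96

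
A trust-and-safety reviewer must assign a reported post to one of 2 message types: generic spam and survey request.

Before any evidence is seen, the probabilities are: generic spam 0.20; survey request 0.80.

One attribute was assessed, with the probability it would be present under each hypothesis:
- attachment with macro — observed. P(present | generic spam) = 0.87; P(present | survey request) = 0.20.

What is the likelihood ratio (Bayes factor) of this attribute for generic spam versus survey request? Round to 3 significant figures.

Likelihood of this attribute under each hypothesis:
  generic spam: 0.87
  survey request: 0.2
Bayes factor = 0.87 / 0.2 ≈ 4.35

4.35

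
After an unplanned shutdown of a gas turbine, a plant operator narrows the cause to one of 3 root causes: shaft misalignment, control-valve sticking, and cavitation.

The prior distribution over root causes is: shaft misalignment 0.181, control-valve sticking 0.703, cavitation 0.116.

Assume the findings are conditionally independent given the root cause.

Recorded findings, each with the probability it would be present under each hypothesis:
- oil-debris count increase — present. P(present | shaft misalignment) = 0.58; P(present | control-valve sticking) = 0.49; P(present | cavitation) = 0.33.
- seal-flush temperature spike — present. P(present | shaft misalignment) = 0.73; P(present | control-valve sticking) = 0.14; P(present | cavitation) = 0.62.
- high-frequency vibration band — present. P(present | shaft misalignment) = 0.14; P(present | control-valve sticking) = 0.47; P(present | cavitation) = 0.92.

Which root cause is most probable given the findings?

control-valve sticking

By Bayes' rule with conditional independence, the unnormalized weight for each hypothesis is prior × ∏ likelihoods:
  shaft misalignment: 0.181 × 0.58 × 0.73 × 0.14 = 0.010729
  control-valve sticking: 0.703 × 0.49 × 0.14 × 0.47 = 0.022666
  cavitation: 0.116 × 0.33 × 0.62 × 0.92 = 0.021835
Marginal likelihood of the evidence = 0.05523.
P(shaft misalignment | evidence) ≈ 0.010729 / 0.05523 ≈ 0.194
P(control-valve sticking | evidence) ≈ 0.022666 / 0.05523 ≈ 0.410
P(cavitation | evidence) ≈ 0.021835 / 0.05523 ≈ 0.395
The largest is 0.410, so control-valve sticking is most probable.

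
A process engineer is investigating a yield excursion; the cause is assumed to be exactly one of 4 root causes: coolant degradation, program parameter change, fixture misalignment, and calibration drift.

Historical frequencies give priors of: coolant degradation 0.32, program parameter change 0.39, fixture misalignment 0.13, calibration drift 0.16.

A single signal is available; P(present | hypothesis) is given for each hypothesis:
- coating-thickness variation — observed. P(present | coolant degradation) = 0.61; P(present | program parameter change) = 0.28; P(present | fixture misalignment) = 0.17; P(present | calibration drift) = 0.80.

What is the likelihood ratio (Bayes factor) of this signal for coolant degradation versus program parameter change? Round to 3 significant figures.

2.18

The Bayes factor is the ratio of the two likelihoods.
  coolant degradation: 0.61
  program parameter change: 0.28
Bayes factor = 0.61 / 0.28 ≈ 2.18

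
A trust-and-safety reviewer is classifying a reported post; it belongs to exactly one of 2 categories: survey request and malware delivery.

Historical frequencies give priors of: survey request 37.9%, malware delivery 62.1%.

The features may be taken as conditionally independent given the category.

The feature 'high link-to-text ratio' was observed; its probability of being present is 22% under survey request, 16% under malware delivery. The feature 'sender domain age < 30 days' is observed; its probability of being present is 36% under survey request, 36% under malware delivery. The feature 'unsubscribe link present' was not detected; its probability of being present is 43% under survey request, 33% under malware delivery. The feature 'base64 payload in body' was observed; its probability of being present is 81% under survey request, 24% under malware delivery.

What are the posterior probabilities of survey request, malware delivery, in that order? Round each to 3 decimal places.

For each hypothesis, the unnormalized posterior weight is prior × product of the feature likelihoods (using 1 − P(present | H) for each absent feature):
  survey request: 0.379 × 0.22 × 0.36 × (1 − 0.43) × 0.81 = 0.013859
  malware delivery: 0.621 × 0.16 × 0.36 × (1 − 0.33) × 0.24 = 0.0057518
Normalizing constant Z = 0.013859 + 0.0057518 = 0.019611.
P(survey request | evidence) = 0.013859 / 0.019611 ≈ 0.707
P(malware delivery | evidence) = 0.0057518 / 0.019611 ≈ 0.293

0.707, 0.293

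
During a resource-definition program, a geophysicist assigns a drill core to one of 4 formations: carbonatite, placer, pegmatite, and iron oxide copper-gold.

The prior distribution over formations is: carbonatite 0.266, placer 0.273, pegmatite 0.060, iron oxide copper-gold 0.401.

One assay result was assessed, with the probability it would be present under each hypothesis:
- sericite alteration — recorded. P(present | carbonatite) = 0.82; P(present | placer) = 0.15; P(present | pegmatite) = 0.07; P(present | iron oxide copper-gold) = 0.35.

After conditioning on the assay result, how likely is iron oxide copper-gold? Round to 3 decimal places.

0.348

By Bayes' rule, the unnormalized weight for each hypothesis is prior × likelihood:
  carbonatite: 0.266 × 0.82 = 0.21812
  placer: 0.273 × 0.15 = 0.04095
  pegmatite: 0.060 × 0.07 = 0.0042
  iron oxide copper-gold: 0.401 × 0.35 = 0.14035
Marginal likelihood of the evidence = 0.40362.
P(iron oxide copper-gold | evidence) = 0.14035 / 0.40362 ≈ 0.348.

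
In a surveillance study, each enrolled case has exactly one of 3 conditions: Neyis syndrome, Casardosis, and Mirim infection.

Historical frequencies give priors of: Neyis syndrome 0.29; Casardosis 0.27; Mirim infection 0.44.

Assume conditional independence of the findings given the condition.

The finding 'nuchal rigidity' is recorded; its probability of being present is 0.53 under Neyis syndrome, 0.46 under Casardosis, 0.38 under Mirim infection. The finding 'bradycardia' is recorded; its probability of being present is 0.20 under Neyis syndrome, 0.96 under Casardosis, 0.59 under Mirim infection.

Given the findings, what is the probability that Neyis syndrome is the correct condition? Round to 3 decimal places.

0.124

For each hypothesis, the unnormalized posterior weight is prior × product of the finding likelihoods:
  Neyis syndrome: 0.29 × 0.53 × 0.20 = 0.03074
  Casardosis: 0.27 × 0.46 × 0.96 = 0.11923
  Mirim infection: 0.44 × 0.38 × 0.59 = 0.098648
The unnormalized weights sum to 0.24862.
P(Neyis syndrome | evidence) = 0.03074 / 0.24862 ≈ 0.124.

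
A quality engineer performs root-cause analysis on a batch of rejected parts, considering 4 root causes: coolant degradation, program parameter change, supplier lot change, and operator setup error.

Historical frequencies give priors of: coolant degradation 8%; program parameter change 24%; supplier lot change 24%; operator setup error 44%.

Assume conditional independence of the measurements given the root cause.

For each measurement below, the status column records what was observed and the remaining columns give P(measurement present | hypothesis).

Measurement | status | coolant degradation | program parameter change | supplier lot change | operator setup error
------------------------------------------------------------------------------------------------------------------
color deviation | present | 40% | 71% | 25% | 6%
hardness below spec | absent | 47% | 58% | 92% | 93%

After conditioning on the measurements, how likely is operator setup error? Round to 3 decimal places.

0.019

Multiply each prior by the joint likelihood of the measurement pattern (using 1 − P(present | H) for each absent measurement):
  coolant degradation: 0.08 × 0.40 × (1 − 0.47) = 0.01696
  program parameter change: 0.24 × 0.71 × (1 − 0.58) = 0.071568
  supplier lot change: 0.24 × 0.25 × (1 − 0.92) = 0.0048
  operator setup error: 0.44 × 0.06 × (1 − 0.93) = 0.001848
The unnormalized weights sum to 0.095176.
P(operator setup error | evidence) = 0.001848 / 0.095176 ≈ 0.019.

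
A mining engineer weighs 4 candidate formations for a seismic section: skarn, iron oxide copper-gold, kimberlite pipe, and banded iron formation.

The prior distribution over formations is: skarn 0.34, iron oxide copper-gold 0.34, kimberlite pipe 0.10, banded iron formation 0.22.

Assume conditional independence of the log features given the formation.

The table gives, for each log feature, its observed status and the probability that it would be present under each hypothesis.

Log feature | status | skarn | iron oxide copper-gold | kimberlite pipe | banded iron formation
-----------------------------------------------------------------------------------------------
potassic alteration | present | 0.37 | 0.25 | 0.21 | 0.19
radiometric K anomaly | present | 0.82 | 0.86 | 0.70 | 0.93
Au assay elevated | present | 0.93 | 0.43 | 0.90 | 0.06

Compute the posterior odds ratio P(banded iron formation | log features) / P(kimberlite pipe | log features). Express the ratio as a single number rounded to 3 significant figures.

0.176

Unnormalized posterior weight (prior times the log feature likelihoods) for each of the two hypotheses:
  banded iron formation: 0.22 × 0.19 × 0.93 × 0.06 = 0.0023324
  kimberlite pipe: 0.10 × 0.21 × 0.70 × 0.90 = 0.01323
Odds(banded iron formation : kimberlite pipe) = 0.0023324 / 0.01323 ≈ 0.176.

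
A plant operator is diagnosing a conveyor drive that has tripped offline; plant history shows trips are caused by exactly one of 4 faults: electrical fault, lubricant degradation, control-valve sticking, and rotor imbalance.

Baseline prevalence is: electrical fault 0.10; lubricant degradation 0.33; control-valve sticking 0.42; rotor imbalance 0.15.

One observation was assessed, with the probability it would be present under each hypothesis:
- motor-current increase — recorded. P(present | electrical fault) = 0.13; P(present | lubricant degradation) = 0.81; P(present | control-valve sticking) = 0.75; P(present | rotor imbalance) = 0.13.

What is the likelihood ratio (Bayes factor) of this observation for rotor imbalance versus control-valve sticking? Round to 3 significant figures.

The Bayes factor is the ratio of the two likelihoods.
  rotor imbalance: 0.13
  control-valve sticking: 0.75
Bayes factor = 0.13 / 0.75 ≈ 0.173

0.173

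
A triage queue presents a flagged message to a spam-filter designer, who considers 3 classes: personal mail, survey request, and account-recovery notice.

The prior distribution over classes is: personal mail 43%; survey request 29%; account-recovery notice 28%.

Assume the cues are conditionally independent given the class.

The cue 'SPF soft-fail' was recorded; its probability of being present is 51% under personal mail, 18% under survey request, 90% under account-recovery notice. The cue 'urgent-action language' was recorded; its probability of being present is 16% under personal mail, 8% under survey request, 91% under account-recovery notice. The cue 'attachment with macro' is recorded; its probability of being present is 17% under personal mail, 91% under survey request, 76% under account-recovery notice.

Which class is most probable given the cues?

account-recovery notice

By Bayes' rule with conditional independence, the unnormalized weight for each hypothesis is prior × ∏ likelihoods:
  personal mail: 0.43 × 0.51 × 0.16 × 0.17 = 0.005965
  survey request: 0.29 × 0.18 × 0.08 × 0.91 = 0.0038002
  account-recovery notice: 0.28 × 0.90 × 0.91 × 0.76 = 0.17428
The unnormalized weights sum to 0.18405.
P(personal mail | evidence) ≈ 0.005965 / 0.18405 ≈ 0.032
P(survey request | evidence) ≈ 0.0038002 / 0.18405 ≈ 0.021
P(account-recovery notice | evidence) ≈ 0.17428 / 0.18405 ≈ 0.947
The largest is 0.947, so account-recovery notice is most probable.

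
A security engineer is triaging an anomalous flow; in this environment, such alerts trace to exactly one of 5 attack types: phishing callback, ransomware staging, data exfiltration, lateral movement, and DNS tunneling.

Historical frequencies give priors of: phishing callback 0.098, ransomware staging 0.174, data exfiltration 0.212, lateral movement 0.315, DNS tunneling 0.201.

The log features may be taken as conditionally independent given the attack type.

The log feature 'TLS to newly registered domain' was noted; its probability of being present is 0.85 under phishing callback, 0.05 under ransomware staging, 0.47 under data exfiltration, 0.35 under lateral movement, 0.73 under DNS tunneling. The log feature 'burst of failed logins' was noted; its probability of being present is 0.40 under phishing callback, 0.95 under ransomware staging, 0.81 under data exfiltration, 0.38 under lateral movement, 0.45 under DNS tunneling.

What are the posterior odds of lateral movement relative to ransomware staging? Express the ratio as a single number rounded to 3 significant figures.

Posterior odds equal prior odds times the likelihood ratio; only the two competing hypotheses matter.
  lateral movement: 0.315 × 0.35 × 0.38 = 0.041895
  ransomware staging: 0.174 × 0.05 × 0.95 = 0.008265
Posterior odds = 0.041895 / 0.008265 ≈ 5.07.

5.07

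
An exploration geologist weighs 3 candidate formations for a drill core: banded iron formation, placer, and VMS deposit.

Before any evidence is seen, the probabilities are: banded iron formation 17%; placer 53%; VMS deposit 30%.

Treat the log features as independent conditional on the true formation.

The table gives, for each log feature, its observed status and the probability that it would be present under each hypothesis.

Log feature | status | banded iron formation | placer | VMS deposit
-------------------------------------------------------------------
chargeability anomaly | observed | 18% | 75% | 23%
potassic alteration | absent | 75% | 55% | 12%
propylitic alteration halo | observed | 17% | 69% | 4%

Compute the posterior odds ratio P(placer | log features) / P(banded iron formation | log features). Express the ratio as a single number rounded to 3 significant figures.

94.9

Unnormalized posterior weight (prior times the log feature likelihoods) for each of the two hypotheses (using 1 − P(present | H) for each absent log feature):
  placer: 0.53 × 0.75 × (1 − 0.55) × 0.69 = 0.12342
  banded iron formation: 0.17 × 0.18 × (1 − 0.75) × 0.17 = 0.0013005
Posterior odds = 0.12342 / 0.0013005 ≈ 94.9.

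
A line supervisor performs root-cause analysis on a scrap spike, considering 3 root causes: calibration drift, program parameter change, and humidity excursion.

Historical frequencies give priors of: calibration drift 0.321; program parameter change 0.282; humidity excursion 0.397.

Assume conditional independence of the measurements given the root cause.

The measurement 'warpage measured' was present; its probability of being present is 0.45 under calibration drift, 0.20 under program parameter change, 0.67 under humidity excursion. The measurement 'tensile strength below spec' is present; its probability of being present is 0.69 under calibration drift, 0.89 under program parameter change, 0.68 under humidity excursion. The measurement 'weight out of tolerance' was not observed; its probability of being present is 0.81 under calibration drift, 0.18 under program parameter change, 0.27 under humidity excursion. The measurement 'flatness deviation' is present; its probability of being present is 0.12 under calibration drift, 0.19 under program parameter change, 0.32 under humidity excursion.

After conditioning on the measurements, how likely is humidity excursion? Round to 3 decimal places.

0.807

By Bayes' rule with conditional independence, the unnormalized weight for each hypothesis is prior × ∏ likelihoods (using 1 − P(present | H) for each absent measurement):
  calibration drift: 0.321 × 0.45 × 0.69 × (1 − 0.81) × 0.12 = 0.0022725
  program parameter change: 0.282 × 0.20 × 0.89 × (1 − 0.18) × 0.19 = 0.0078205
  humidity excursion: 0.397 × 0.67 × 0.68 × (1 − 0.27) × 0.32 = 0.042252
Normalizing constant Z = 0.0022725 + 0.0078205 + 0.042252 = 0.052345.
P(humidity excursion | evidence) = 0.042252 / 0.052345 ≈ 0.807.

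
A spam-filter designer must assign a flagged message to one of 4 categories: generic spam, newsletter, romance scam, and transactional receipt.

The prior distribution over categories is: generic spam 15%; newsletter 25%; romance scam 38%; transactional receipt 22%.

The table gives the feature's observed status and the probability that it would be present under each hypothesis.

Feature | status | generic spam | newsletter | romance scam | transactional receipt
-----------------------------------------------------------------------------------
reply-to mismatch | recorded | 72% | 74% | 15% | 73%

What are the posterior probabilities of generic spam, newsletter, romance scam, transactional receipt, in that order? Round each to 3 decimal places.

0.212, 0.362, 0.112, 0.315

Multiply each prior by the likelihood of the feature:
  generic spam: 0.15 × 0.72 = 0.108
  newsletter: 0.25 × 0.74 = 0.185
  romance scam: 0.38 × 0.15 = 0.057
  transactional receipt: 0.22 × 0.73 = 0.1606
Normalizing constant Z = 0.108 + 0.185 + 0.057 + 0.1606 = 0.5106.
P(generic spam | evidence) = 0.108 / 0.5106 ≈ 0.212
P(newsletter | evidence) = 0.185 / 0.5106 ≈ 0.362
P(romance scam | evidence) = 0.057 / 0.5106 ≈ 0.112
P(transactional receipt | evidence) = 0.1606 / 0.5106 ≈ 0.315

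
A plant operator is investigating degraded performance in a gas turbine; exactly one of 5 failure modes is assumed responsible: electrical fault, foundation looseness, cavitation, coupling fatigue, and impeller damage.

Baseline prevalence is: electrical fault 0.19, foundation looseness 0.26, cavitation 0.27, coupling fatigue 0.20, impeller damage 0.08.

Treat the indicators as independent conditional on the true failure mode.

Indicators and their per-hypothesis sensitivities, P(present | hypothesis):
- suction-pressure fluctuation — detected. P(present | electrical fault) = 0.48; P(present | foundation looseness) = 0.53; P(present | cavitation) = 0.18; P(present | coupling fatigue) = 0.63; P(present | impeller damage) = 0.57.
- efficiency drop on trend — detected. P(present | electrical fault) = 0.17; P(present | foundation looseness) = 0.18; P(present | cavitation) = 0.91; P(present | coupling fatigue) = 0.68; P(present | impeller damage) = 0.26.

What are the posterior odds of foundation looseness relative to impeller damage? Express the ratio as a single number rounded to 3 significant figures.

2.09

The normalizing constant cancels in an odds ratio, so compute prior × likelihood for the two hypotheses only:
  foundation looseness: 0.26 × 0.53 × 0.18 = 0.024804
  impeller damage: 0.08 × 0.57 × 0.26 = 0.011856
Odds(foundation looseness : impeller damage) = 0.024804 / 0.011856 ≈ 2.09.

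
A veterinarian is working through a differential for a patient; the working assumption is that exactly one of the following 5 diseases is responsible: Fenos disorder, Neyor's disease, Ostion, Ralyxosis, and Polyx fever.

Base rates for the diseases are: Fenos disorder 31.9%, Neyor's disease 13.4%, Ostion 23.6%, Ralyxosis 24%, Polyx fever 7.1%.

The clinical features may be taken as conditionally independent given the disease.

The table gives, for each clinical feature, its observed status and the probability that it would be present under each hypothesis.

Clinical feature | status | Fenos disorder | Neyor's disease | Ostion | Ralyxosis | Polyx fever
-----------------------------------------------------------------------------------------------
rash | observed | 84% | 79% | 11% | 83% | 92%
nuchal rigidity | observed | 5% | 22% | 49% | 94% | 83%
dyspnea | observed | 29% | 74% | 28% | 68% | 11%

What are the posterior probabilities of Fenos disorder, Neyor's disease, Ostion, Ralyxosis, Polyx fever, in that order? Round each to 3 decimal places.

For each hypothesis, the unnormalized posterior weight is prior × product of the clinical feature likelihoods:
  Fenos disorder: 0.319 × 0.84 × 0.05 × 0.29 = 0.0038854
  Neyor's disease: 0.134 × 0.79 × 0.22 × 0.74 = 0.017234
  Ostion: 0.236 × 0.11 × 0.49 × 0.28 = 0.0035617
  Ralyxosis: 0.240 × 0.83 × 0.94 × 0.68 = 0.12733
  Polyx fever: 0.071 × 0.92 × 0.83 × 0.11 = 0.0059637
Marginal likelihood of the evidence = 0.15797.
P(Fenos disorder | evidence) = 0.0038854 / 0.15797 ≈ 0.025
P(Neyor's disease | evidence) = 0.017234 / 0.15797 ≈ 0.109
P(Ostion | evidence) = 0.0035617 / 0.15797 ≈ 0.023
P(Ralyxosis | evidence) = 0.12733 / 0.15797 ≈ 0.806
P(Polyx fever | evidence) = 0.0059637 / 0.15797 ≈ 0.038

0.025, 0.109, 0.023, 0.806, 0.038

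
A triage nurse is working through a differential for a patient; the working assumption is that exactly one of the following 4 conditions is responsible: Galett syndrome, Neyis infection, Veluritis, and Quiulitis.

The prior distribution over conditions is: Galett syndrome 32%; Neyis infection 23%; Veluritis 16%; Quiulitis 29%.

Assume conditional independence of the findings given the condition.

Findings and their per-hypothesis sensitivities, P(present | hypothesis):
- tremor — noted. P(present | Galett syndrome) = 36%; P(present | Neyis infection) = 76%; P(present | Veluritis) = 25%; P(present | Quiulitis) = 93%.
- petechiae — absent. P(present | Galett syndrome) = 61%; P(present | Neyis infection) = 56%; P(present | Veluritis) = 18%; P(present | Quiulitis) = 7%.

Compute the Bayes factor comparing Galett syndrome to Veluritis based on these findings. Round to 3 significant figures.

0.685

Joint likelihood of the evidence pattern under each hypothesis (using 1 − P(present | H) for each absent finding):
  Galett syndrome: 0.36 × (1 − 0.61) = 0.1404
  Veluritis: 0.25 × (1 − 0.18) = 0.205
Bayes factor = 0.1404 / 0.205 ≈ 0.685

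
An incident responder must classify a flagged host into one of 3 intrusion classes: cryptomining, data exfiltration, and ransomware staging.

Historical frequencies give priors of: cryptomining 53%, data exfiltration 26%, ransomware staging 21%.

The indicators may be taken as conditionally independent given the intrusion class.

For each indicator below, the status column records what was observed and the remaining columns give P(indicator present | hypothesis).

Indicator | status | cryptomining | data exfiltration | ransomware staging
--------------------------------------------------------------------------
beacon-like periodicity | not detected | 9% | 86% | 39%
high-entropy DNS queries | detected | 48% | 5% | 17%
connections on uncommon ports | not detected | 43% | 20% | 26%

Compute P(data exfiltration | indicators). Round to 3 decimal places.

For each hypothesis, the unnormalized posterior weight is prior × product of the indicator likelihoods (using 1 − P(present | H) for each absent indicator):
  cryptomining: 0.53 × (1 − 0.09) × 0.48 × (1 − 0.43) = 0.13196
  data exfiltration: 0.26 × (1 − 0.86) × 0.05 × (1 − 0.20) = 0.001456
  ransomware staging: 0.21 × (1 − 0.39) × 0.17 × (1 − 0.26) = 0.016115
The unnormalized weights sum to 0.14953.
P(data exfiltration | evidence) = 0.001456 / 0.14953 ≈ 0.010.

0.010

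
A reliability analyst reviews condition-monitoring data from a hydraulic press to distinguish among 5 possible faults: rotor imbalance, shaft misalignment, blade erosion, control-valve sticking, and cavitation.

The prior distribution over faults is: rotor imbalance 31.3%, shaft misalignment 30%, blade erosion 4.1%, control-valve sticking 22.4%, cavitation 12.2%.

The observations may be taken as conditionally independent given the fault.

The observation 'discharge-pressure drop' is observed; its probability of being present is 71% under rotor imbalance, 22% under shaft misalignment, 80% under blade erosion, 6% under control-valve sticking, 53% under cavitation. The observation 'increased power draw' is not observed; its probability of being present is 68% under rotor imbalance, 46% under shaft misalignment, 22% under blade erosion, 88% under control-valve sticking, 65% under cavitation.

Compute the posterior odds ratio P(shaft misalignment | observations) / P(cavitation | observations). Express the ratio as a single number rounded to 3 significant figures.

Unnormalized posterior weight (prior times the observation likelihoods) for each of the two hypotheses (using 1 − P(present | H) for each absent observation):
  shaft misalignment: 0.300 × 0.22 × (1 − 0.46) = 0.03564
  cavitation: 0.122 × 0.53 × (1 − 0.65) = 0.022631
Odds(shaft misalignment : cavitation) = 0.03564 / 0.022631 ≈ 1.57.

1.57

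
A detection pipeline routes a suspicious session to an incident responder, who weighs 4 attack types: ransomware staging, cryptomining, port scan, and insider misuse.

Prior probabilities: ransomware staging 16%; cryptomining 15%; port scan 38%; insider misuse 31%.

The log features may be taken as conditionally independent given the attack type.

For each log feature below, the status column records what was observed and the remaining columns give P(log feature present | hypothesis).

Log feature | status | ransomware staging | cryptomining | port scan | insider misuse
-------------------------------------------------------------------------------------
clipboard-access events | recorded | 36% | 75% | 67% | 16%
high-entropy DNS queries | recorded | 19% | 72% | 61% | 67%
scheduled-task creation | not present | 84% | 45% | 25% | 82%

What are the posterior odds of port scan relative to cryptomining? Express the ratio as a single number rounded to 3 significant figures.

Posterior odds equal prior odds times the likelihood ratio; only the two competing hypotheses matter (using 1 − P(present | H) for each absent log feature).
  port scan: 0.38 × 0.67 × 0.61 × (1 − 0.25) = 0.11648
  cryptomining: 0.15 × 0.75 × 0.72 × (1 − 0.45) = 0.04455
Odds(port scan : cryptomining) = 0.11648 / 0.04455 ≈ 2.61.

2.61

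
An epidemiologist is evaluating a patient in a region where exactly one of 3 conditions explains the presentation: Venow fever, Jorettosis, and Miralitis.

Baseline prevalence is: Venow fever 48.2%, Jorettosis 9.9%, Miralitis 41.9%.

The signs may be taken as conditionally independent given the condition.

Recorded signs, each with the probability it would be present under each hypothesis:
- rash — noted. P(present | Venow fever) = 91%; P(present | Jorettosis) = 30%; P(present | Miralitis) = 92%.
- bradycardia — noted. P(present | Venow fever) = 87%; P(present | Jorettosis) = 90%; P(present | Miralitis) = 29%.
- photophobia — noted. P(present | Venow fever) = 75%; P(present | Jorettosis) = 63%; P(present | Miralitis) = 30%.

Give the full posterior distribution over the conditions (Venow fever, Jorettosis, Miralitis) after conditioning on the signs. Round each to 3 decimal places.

0.850, 0.050, 0.100

By Bayes' rule with conditional independence, the unnormalized weight for each hypothesis is prior × ∏ likelihoods:
  Venow fever: 0.482 × 0.91 × 0.87 × 0.75 = 0.2862
  Jorettosis: 0.099 × 0.30 × 0.90 × 0.63 = 0.01684
  Miralitis: 0.419 × 0.92 × 0.29 × 0.30 = 0.033537
Normalizing constant Z = 0.2862 + 0.01684 + 0.033537 = 0.33658.
P(Venow fever | evidence) = 0.2862 / 0.33658 ≈ 0.850
P(Jorettosis | evidence) = 0.01684 / 0.33658 ≈ 0.050
P(Miralitis | evidence) = 0.033537 / 0.33658 ≈ 0.100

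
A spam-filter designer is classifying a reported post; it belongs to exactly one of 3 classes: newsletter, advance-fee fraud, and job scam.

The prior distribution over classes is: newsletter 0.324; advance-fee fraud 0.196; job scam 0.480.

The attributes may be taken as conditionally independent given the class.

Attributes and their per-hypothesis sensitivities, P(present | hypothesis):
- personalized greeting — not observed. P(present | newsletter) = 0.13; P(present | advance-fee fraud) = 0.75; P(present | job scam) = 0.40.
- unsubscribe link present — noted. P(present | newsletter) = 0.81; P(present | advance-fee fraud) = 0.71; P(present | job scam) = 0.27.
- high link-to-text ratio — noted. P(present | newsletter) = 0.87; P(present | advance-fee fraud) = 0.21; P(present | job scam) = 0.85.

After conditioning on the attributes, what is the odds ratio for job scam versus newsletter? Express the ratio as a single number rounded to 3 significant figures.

0.333

The normalizing constant cancels in an odds ratio, so compute prior × likelihood for the two hypotheses only (using 1 − P(present | H) for each absent attribute):
  job scam: 0.480 × (1 − 0.40) × 0.27 × 0.85 = 0.066096
  newsletter: 0.324 × (1 − 0.13) × 0.81 × 0.87 = 0.19864
Posterior odds = 0.066096 / 0.19864 ≈ 0.333.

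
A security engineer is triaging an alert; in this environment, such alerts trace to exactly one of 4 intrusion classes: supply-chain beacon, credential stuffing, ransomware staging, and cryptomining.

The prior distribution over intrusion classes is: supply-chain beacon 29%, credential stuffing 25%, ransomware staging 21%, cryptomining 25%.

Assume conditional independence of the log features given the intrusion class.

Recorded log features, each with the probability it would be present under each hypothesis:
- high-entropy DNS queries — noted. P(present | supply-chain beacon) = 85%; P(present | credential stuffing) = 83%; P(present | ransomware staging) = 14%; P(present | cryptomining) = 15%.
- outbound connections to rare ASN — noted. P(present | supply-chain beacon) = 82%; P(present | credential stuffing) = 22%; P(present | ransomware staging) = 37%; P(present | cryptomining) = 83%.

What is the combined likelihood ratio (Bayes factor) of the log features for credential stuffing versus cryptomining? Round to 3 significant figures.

Take the product of per-log feature likelihoods under each hypothesis, then divide.
  credential stuffing: 0.83 × 0.22 = 0.1826
  cryptomining: 0.15 × 0.83 = 0.1245
Bayes factor = 0.1826 / 0.1245 ≈ 1.47

1.47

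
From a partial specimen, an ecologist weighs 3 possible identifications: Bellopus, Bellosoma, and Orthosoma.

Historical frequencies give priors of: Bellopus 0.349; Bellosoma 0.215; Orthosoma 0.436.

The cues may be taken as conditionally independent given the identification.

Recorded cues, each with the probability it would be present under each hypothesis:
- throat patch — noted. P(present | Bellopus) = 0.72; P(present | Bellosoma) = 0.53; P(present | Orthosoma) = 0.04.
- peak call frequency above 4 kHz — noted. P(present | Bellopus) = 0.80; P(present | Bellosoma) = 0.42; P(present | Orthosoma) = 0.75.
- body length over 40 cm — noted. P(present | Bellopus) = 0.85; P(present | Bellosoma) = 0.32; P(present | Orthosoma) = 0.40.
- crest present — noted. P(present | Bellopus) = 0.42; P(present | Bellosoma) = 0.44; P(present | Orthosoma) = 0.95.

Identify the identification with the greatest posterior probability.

Bellopus

For each hypothesis, the unnormalized posterior weight is prior × product of the cue likelihoods:
  Bellopus: 0.349 × 0.72 × 0.80 × 0.85 × 0.42 = 0.071766
  Bellosoma: 0.215 × 0.53 × 0.42 × 0.32 × 0.44 = 0.0067385
  Orthosoma: 0.436 × 0.04 × 0.75 × 0.40 × 0.95 = 0.0049704
Marginal likelihood of the evidence = 0.083475.
P(Bellopus | evidence) ≈ 0.071766 / 0.083475 ≈ 0.860
P(Bellosoma | evidence) ≈ 0.0067385 / 0.083475 ≈ 0.081
P(Orthosoma | evidence) ≈ 0.0049704 / 0.083475 ≈ 0.060
The largest is 0.860, so Bellopus is most probable.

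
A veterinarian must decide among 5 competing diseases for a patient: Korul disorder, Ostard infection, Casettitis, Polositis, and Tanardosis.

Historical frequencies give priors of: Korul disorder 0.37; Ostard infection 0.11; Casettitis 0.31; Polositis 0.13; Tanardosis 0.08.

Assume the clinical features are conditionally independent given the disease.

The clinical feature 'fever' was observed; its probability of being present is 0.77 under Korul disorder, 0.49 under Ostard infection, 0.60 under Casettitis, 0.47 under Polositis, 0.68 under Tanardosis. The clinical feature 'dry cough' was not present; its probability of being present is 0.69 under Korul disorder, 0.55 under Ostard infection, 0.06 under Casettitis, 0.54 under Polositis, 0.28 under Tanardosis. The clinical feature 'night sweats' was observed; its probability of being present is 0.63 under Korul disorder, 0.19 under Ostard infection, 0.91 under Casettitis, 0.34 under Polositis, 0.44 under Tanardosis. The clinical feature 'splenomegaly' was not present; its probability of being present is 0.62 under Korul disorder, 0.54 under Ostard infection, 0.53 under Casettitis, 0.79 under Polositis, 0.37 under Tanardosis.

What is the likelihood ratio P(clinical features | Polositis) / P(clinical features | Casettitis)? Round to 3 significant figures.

The Bayes factor is the ratio of the joint likelihoods of the clinical feature pattern under the two hypotheses (using 1 − P(present | H) for each absent clinical feature).
  Polositis: 0.47 × (1 − 0.54) × 0.34 × (1 − 0.79) = 0.015437
  Casettitis: 0.60 × (1 − 0.06) × 0.91 × (1 − 0.53) = 0.24122
Bayes factor = 0.015437 / 0.24122 ≈ 0.0640

0.0640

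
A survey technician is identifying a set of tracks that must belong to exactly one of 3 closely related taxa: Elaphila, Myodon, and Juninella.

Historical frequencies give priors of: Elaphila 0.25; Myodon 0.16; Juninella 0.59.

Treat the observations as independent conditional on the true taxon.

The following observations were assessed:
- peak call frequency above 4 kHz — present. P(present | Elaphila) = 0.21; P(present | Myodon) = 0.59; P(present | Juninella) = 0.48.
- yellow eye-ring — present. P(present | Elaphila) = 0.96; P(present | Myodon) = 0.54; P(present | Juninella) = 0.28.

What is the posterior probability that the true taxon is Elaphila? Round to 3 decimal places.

For each hypothesis, the unnormalized posterior weight is prior × product of the observation likelihoods:
  Elaphila: 0.25 × 0.21 × 0.96 = 0.0504
  Myodon: 0.16 × 0.59 × 0.54 = 0.050976
  Juninella: 0.59 × 0.48 × 0.28 = 0.079296
The unnormalized weights sum to 0.18067.
P(Elaphila | evidence) = 0.0504 / 0.18067 ≈ 0.279.

0.279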